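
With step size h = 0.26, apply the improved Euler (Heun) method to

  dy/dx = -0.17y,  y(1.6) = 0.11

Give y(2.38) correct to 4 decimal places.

0.0963

Heun: k1 = f(x_n, y_n); k2 = f(x_n + h, y_n + h·k1); y_{n+1} = y_n + (h/2)·(k1 + k2).
x=1.600000, y=0.110000:
  k1 = f(1.600000, 0.110000) = -0.018700
  k2 = f(1.860000, 0.105138) = -0.017873
  y ← 0.110000 + (0.26/2)·(-0.018700 + (-0.017873)) = 0.105245
x=1.860000, y=0.105245:
  k1 = f(1.860000, 0.105245) = -0.017892
  k2 = f(2.120000, 0.100594) = -0.017101
  y ← 0.105245 + (0.26/2)·(-0.017892 + (-0.017101)) = 0.100696
x=2.120000, y=0.100696:
  k1 = f(2.120000, 0.100696) = -0.017118
  k2 = f(2.380000, 0.096246) = -0.016362
  y ← 0.100696 + (0.26/2)·(-0.017118 + (-0.016362)) = 0.096344
y(2.38) ≈ 0.0963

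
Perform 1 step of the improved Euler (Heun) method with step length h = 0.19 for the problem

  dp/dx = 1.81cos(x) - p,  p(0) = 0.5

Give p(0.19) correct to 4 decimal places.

0.7222

Heun: k1 = f(x_n, p_n); k2 = f(x_n + h, p_n + h·k1); p_{n+1} = p_n + (h/2)·(k1 + k2).
x=0.000000, p=0.500000:
  k1 = f(0.000000, 0.500000) = 1.310000
  k2 = f(0.190000, 0.748900) = 1.028528
  p ← 0.500000 + (0.19/2)·(1.310000 + 1.028528) = 0.722160
p(0.19) ≈ 0.7222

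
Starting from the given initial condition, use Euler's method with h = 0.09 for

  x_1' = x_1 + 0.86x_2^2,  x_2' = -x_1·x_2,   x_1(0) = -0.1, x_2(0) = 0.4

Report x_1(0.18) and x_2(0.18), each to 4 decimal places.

Euler on (x_1,x_2): x_1_{n+1} = x_1_n + h·x_1', x_2_{n+1} = x_2_n + h·x_2'.
0.000000: (-0.100000, 0.400000); f=(0.037600, 0.040000) → (-0.096616, 0.403600)
0.090000: (-0.096616, 0.403600); f=(0.043472, 0.038994) → (-0.092704, 0.407109)
(x_1(0.18), x_2(0.18)) ≈ (-0.0927, 0.4071)

-0.0927, 0.4071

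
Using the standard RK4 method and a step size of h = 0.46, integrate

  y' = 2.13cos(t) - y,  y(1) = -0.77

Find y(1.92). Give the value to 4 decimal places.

-0.2577

RK4: k1 = f(t_n, y_n); k2 = f(t_n + h/2, y_n + (h/2)·k1); k3 = f(t_n + h/2, y_n + (h/2)·k2); k4 = f(t_n + h, y_n + h·k3); y_{n+1} = y_n + (h/6)·(k1 + 2k2 + 2k3 + k4).
t=1.000000, y=-0.770000:
  k1 = f(1.000000, -0.770000) = 1.920844
  k2 = f(1.230000, -0.328206) = 1.040132
  k3 = f(1.230000, -0.530770) = 1.242696
  k4 = f(1.460000, -0.198360) = 0.433873
  y ← -0.770000 + (0.46/6)·(k1 + 2k2 + 2k3 + k4) = -0.239438
t=1.460000, y=-0.239438:
  k1 = f(1.460000, -0.239438) = 0.474952
  k2 = f(1.690000, -0.130199) = -0.123104
  k3 = f(1.690000, -0.267752) = 0.014449
  k4 = f(1.920000, -0.232791) = -0.495987
  y ← -0.239438 + (0.46/6)·(k1 + 2k2 + 2k3 + k4) = -0.257711
y(1.92) ≈ -0.2577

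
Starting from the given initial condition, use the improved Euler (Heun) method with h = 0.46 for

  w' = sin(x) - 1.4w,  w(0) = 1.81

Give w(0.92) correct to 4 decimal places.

Heun: k1 = f(x_n, w_n); k2 = f(x_n + h, w_n + h·k1); w_{n+1} = w_n + (h/2)·(k1 + k2).
x=0.000000, w=1.810000:
  k1 = f(0.000000, 1.810000) = -2.534000
  k2 = f(0.460000, 0.644360) = -0.458156
  w ← 1.810000 + (0.46/2)·(-2.534000 + (-0.458156)) = 1.121804
x=0.460000, w=1.121804:
  k1 = f(0.460000, 1.121804) = -1.126578
  k2 = f(0.920000, 0.603578) = -0.049408
  w ← 1.121804 + (0.46/2)·(-1.126578 + (-0.049408)) = 0.851327
w(0.92) ≈ 0.8513

0.8513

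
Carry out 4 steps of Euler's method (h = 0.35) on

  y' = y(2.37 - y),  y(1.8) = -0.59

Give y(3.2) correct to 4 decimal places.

Euler: y_{n+1} = y_n + h·f(x_n, y_n).
x=1.800000, y=-0.590000: f=-1.746400 → y ← -0.590000 + 0.35·(-1.746400) = -1.201240
x=2.150000, y=-1.201240: f=-4.289916 → y ← -1.201240 + 0.35·(-4.289916) = -2.702711
x=2.500000, y=-2.702711: f=-13.710070 → y ← -2.702711 + 0.35·(-13.710070) = -7.501235
x=2.850000, y=-7.501235: f=-74.046455 → y ← -7.501235 + 0.35·(-74.046455) = -33.417494
y(3.2) ≈ -33.4175

-33.4175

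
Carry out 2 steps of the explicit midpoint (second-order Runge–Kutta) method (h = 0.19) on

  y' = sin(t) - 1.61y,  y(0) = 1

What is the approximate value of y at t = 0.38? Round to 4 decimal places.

Midpoint: k1 = f(t_n, y_n); k2 = f(t_n + h/2, y_n + (h/2)·k1); y_{n+1} = y_n + h·k2.
t=0.000000, y=1.000000:
  k1 = f(0.000000, 1.000000) = -1.610000
  k2 = f(0.095000, 0.847050) = -1.268893
  y ← 1.000000 + 0.19·(-1.268893) = 0.758910
t=0.190000, y=0.758910:
  k1 = f(0.190000, 0.758910) = -1.032987
  k2 = f(0.285000, 0.660777) = -0.782693
  y ← 0.758910 + 0.19·(-0.782693) = 0.610199
y(0.38) ≈ 0.6102

0.6102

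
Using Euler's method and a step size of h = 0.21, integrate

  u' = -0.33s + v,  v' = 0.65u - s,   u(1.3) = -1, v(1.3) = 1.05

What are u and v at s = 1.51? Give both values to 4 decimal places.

-0.8696, 0.6405

Euler on (u,v): u_{n+1} = u_n + h·u', v_{n+1} = v_n + h·v'.
1.300000: (-1.000000, 1.050000); f=(0.621000, -1.950000) → (-0.869590, 0.640500)
(u(1.51), v(1.51)) ≈ (-0.8696, 0.6405)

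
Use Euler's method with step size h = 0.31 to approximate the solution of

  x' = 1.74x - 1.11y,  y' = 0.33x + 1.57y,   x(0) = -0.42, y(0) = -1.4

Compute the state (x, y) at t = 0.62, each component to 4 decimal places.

Euler on (x,y): x_{n+1} = x_n + h·x', y_{n+1} = y_n + h·y'.
0.000000: (-0.420000, -1.400000); f=(0.823200, -2.336600) → (-0.164808, -2.124346)
0.310000: (-0.164808, -2.124346); f=(2.071258, -3.389610) → (0.477282, -3.175125)
(x(0.62), y(0.62)) ≈ (0.4773, -3.1751)

0.4773, -3.1751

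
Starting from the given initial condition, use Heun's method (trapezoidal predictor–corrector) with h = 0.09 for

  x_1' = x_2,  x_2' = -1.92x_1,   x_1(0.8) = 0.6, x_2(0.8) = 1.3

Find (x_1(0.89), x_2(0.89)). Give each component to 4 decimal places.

0.7123, 1.1862

Heun on (x_1,x_2): k1 = f(t_n, state_n); k2 = f(t_n + h, state_n + h·k1); state_{n+1} = state_n + (h/2)·(k1 + k2).
0.800000: (0.600000, 1.300000)
  k1 = (1.300000, -1.152000)
  predictor → (0.717000, 1.196320)
  k2 = (1.196320, -1.376640)
  → (0.712334, 1.186211)
(x_1(0.89), x_2(0.89)) ≈ (0.7123, 1.1862)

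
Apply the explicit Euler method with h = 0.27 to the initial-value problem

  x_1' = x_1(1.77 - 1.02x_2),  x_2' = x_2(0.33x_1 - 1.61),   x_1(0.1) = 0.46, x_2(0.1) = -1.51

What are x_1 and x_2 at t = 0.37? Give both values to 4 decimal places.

0.8711, -0.9155

Euler on (x_1,x_2): x_1_{n+1} = x_1_n + h·x_1', x_2_{n+1} = x_2_n + h·x_2'.
0.100000: (0.460000, -1.510000); f=(1.522692, 2.201882) → (0.871127, -0.915492)
(x_1(0.37), x_2(0.37)) ≈ (0.8711, -0.9155)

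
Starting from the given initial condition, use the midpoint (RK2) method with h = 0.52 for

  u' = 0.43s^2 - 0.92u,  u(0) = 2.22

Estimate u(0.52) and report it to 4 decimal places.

Midpoint: k1 = f(s_n, u_n); k2 = f(s_n + h/2, u_n + (h/2)·k1); u_{n+1} = u_n + h·k2.
s=0.000000, u=2.220000:
  k1 = f(0.000000, 2.220000) = -2.042400
  k2 = f(0.260000, 1.688976) = -1.524790
  u ← 2.220000 + 0.52·(-1.524790) = 1.427109
u(0.52) ≈ 1.4271

1.4271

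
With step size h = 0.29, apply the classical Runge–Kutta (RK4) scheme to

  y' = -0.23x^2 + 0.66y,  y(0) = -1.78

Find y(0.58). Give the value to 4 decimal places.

RK4: k1 = f(x_n, y_n); k2 = f(x_n + h/2, y_n + (h/2)·k1); k3 = f(x_n + h/2, y_n + (h/2)·k2); k4 = f(x_n + h, y_n + h·k3); y_{n+1} = y_n + (h/6)·(k1 + 2k2 + 2k3 + k4).
x=0.000000, y=-1.780000:
  k1 = f(0.000000, -1.780000) = -1.174800
  k2 = f(0.145000, -1.950346) = -1.292064
  k3 = f(0.145000, -1.967349) = -1.303286
  k4 = f(0.290000, -2.157953) = -1.443592
  y ← -1.780000 + (0.29/6)·(k1 + 2k2 + 2k3 + k4) = -2.157439
x=0.290000, y=-2.157439:
  k1 = f(0.290000, -2.157439) = -1.443253
  k2 = f(0.435000, -2.366711) = -1.605551
  k3 = f(0.435000, -2.390244) = -1.621083
  k4 = f(0.580000, -2.627554) = -1.811557
  y ← -2.157439 + (0.29/6)·(k1 + 2k2 + 2k3 + k4) = -2.626663
y(0.58) ≈ -2.6267

-2.6267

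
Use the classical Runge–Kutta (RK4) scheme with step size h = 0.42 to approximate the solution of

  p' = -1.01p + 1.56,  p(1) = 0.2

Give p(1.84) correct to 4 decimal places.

0.9688

RK4: k1 = f(t_n, p_n); k2 = f(t_n + h/2, p_n + (h/2)·k1); k3 = f(t_n + h/2, p_n + (h/2)·k2); k4 = f(t_n + h, p_n + h·k3); p_{n+1} = p_n + (h/6)·(k1 + 2k2 + 2k3 + k4).
t=1.000000, p=0.200000:
  k1 = f(1.000000, 0.200000) = 1.358000
  k2 = f(1.210000, 0.485180) = 1.069968
  k3 = f(1.210000, 0.424693) = 1.131060
  k4 = f(1.420000, 0.675045) = 0.878204
  p ← 0.200000 + (0.42/6)·(k1 + 2k2 + 2k3 + k4) = 0.664678
t=1.420000, p=0.664678:
  k1 = f(1.420000, 0.664678) = 0.888675
  k2 = f(1.630000, 0.851300) = 0.700187
  k3 = f(1.630000, 0.811717) = 0.740165
  k4 = f(1.840000, 0.975548) = 0.574697
  p ← 0.664678 + (0.42/6)·(k1 + 2k2 + 2k3 + k4) = 0.968764
p(1.84) ≈ 0.9688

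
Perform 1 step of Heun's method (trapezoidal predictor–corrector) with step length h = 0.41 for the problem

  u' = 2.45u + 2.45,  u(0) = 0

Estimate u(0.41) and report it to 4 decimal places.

1.5090

Heun: k1 = f(t_n, u_n); k2 = f(t_n + h, u_n + h·k1); u_{n+1} = u_n + (h/2)·(k1 + k2).
t=0.000000, u=0.000000:
  k1 = f(0.000000, 0.000000) = 2.450000
  k2 = f(0.410000, 1.004500) = 4.911025
  u ← 0.000000 + (0.41/2)·(2.450000 + 4.911025) = 1.509010
u(0.41) ≈ 1.5090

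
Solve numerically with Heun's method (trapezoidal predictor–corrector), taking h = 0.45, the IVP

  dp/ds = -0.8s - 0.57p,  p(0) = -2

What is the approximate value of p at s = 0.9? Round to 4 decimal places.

-1.4907

Heun: k1 = f(s_n, p_n); k2 = f(s_n + h, p_n + h·k1); p_{n+1} = p_n + (h/2)·(k1 + k2).
s=0.000000, p=-2.000000:
  k1 = f(0.000000, -2.000000) = 1.140000
  k2 = f(0.450000, -1.487000) = 0.487590
  p ← -2.000000 + (0.45/2)·(1.140000 + 0.487590) = -1.633792
s=0.450000, p=-1.633792:
  k1 = f(0.450000, -1.633792) = 0.571262
  k2 = f(0.900000, -1.376725) = 0.064733
  p ← -1.633792 + (0.45/2)·(0.571262 + 0.064733) = -1.490693
p(0.9) ≈ -1.4907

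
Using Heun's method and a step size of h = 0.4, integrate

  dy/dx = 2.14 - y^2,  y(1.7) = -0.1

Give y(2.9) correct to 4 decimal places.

1.2609

Heun: k1 = f(x_n, y_n); k2 = f(x_n + h, y_n + h·k1); y_{n+1} = y_n + (h/2)·(k1 + k2).
x=1.700000, y=-0.100000:
  k1 = f(1.700000, -0.100000) = 2.130000
  k2 = f(2.100000, 0.752000) = 1.574496
  y ← -0.100000 + (0.4/2)·(2.130000 + 1.574496) = 0.640899
x=2.100000, y=0.640899:
  k1 = f(2.100000, 0.640899) = 1.729248
  k2 = f(2.500000, 1.332598) = 0.364181
  y ← 0.640899 + (0.4/2)·(1.729248 + 0.364181) = 1.059585
x=2.500000, y=1.059585:
  k1 = f(2.500000, 1.059585) = 1.017279
  k2 = f(2.900000, 1.466497) = -0.010613
  y ← 1.059585 + (0.4/2)·(1.017279 + (-0.010613)) = 1.260918
y(2.9) ≈ 1.2609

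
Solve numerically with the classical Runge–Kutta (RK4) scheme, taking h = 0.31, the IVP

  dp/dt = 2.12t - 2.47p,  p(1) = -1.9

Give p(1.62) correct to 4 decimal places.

RK4: k1 = f(t_n, p_n); k2 = f(t_n + h/2, p_n + (h/2)·k1); k3 = f(t_n + h/2, p_n + (h/2)·k2); k4 = f(t_n + h, p_n + h·k3); p_{n+1} = p_n + (h/6)·(k1 + 2k2 + 2k3 + k4).
t=1.000000, p=-1.900000:
  k1 = f(1.000000, -1.900000) = 6.813000
  k2 = f(1.155000, -0.843985) = 4.533243
  k3 = f(1.155000, -1.197347) = 5.406048
  k4 = f(1.310000, -0.224125) = 3.330789
  p ← -1.900000 + (0.31/6)·(k1 + 2k2 + 2k3 + k4) = -0.348844
t=1.310000, p=-0.348844:
  k1 = f(1.310000, -0.348844) = 3.638845
  k2 = f(1.465000, 0.215177) = 2.574313
  k3 = f(1.465000, 0.050174) = 2.981869
  k4 = f(1.620000, 0.575535) = 2.012828
  p ← -0.348844 + (0.31/6)·(k1 + 2k2 + 2k3 + k4) = 0.517298
p(1.62) ≈ 0.5173

0.5173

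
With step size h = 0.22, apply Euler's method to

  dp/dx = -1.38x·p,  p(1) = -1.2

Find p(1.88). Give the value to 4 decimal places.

Euler: p_{n+1} = p_n + h·f(x_n, p_n).
x=1.000000, p=-1.200000: f=1.656000 → p ← -1.200000 + 0.22·1.656000 = -0.835680
x=1.220000, p=-0.835680: f=1.406951 → p ← -0.835680 + 0.22·1.406951 = -0.526151
x=1.440000, p=-0.526151: f=1.045567 → p ← -0.526151 + 0.22·1.045567 = -0.296126
x=1.660000, p=-0.296126: f=0.678366 → p ← -0.296126 + 0.22·0.678366 = -0.146886
p(1.88) ≈ -0.1469

-0.1469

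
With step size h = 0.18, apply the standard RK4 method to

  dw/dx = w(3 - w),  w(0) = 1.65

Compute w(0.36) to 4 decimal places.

2.3476

RK4: k1 = f(x_n, w_n); k2 = f(x_n + h/2, w_n + (h/2)·k1); k3 = f(x_n + h/2, w_n + (h/2)·k2); k4 = f(x_n + h, w_n + h·k3); w_{n+1} = w_n + (h/6)·(k1 + 2k2 + 2k3 + k4).
x=0.000000, w=1.650000:
  k1 = f(0.000000, 1.650000) = 2.227500
  k2 = f(0.090000, 1.850475) = 2.127167
  k3 = f(0.090000, 1.841445) = 2.133415
  k4 = f(0.180000, 2.034015) = 1.964828
  w ← 1.650000 + (0.18/6)·(k1 + 2k2 + 2k3 + k4) = 2.031405
x=0.180000, w=2.031405:
  k1 = f(0.180000, 2.031405) = 1.967609
  k2 = f(0.270000, 2.208490) = 1.748042
  k3 = f(0.270000, 2.188729) = 1.775653
  k4 = f(0.360000, 2.351022) = 1.525761
  w ← 2.031405 + (0.18/6)·(k1 + 2k2 + 2k3 + k4) = 2.347628
w(0.36) ≈ 2.3476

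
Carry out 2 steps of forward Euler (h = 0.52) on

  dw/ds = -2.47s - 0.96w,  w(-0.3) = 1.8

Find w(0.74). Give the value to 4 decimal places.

0.3618

Euler: w_{n+1} = w_n + h·f(s_n, w_n).
s=-0.300000, w=1.800000: f=-0.987000 → w ← 1.800000 + 0.52·(-0.987000) = 1.286760
s=0.220000, w=1.286760: f=-1.778690 → w ← 1.286760 + 0.52·(-1.778690) = 0.361841
w(0.74) ≈ 0.3618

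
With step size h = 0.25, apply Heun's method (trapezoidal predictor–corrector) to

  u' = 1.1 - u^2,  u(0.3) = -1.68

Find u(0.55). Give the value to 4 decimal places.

Heun: k1 = f(s_n, u_n); k2 = f(s_n + h, u_n + h·k1); u_{n+1} = u_n + (h/2)·(k1 + k2).
s=0.300000, u=-1.680000:
  k1 = f(0.300000, -1.680000) = -1.722400
  k2 = f(0.550000, -2.110600) = -3.354632
  u ← -1.680000 + (0.25/2)·(-1.722400 + (-3.354632)) = -2.314629
u(0.55) ≈ -2.3146

-2.3146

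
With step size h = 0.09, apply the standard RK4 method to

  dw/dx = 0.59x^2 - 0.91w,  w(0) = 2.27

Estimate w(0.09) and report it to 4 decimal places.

2.0916

RK4: k1 = f(x_n, w_n); k2 = f(x_n + h/2, w_n + (h/2)·k1); k3 = f(x_n + h/2, w_n + (h/2)·k2); k4 = f(x_n + h, w_n + h·k3); w_{n+1} = w_n + (h/6)·(k1 + 2k2 + 2k3 + k4).
x=0.000000, w=2.270000:
  k1 = f(0.000000, 2.270000) = -2.065700
  k2 = f(0.045000, 2.177043) = -1.979915
  k3 = f(0.045000, 2.180904) = -1.983428
  k4 = f(0.090000, 2.091492) = -1.898478
  w ← 2.270000 + (0.09/6)·(k1 + 2k2 + 2k3 + k4) = 2.091637
w(0.09) ≈ 2.0916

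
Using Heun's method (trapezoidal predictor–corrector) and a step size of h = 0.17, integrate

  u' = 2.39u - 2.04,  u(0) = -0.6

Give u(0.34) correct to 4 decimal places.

-2.3685

Heun: k1 = f(x_n, u_n); k2 = f(x_n + h, u_n + h·k1); u_{n+1} = u_n + (h/2)·(k1 + k2).
x=0.000000, u=-0.600000:
  k1 = f(0.000000, -0.600000) = -3.474000
  k2 = f(0.170000, -1.190580) = -4.885486
  u ← -0.600000 + (0.17/2)·(-3.474000 + (-4.885486)) = -1.310556
x=0.170000, u=-1.310556:
  k1 = f(0.170000, -1.310556) = -5.172230
  k2 = f(0.340000, -2.189835) = -7.273707
  u ← -1.310556 + (0.17/2)·(-5.172230 + (-7.273707)) = -2.368461
u(0.34) ≈ -2.3685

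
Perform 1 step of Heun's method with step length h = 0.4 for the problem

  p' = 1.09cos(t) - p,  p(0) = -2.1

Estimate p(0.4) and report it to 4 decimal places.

Heun: k1 = f(t_n, p_n); k2 = f(t_n + h, p_n + h·k1); p_{n+1} = p_n + (h/2)·(k1 + k2).
t=0.000000, p=-2.100000:
  k1 = f(0.000000, -2.100000) = 3.190000
  k2 = f(0.400000, -0.824000) = 1.827956
  p ← -2.100000 + (0.4/2)·(3.190000 + 1.827956) = -1.096409
p(0.4) ≈ -1.0964

-1.0964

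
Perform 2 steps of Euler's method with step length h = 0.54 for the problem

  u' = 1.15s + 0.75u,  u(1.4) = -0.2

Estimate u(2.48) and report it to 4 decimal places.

2.0314

Euler: u_{n+1} = u_n + h·f(s_n, u_n).
s=1.400000, u=-0.200000: f=1.460000 → u ← -0.200000 + 0.54·1.460000 = 0.588400
s=1.940000, u=0.588400: f=2.672300 → u ← 0.588400 + 0.54·2.672300 = 2.031442
u(2.48) ≈ 2.0314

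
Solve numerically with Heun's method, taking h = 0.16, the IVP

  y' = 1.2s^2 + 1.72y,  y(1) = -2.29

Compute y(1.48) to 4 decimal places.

Heun: k1 = f(s_n, y_n); k2 = f(s_n + h, y_n + h·k1); y_{n+1} = y_n + (h/2)·(k1 + k2).
s=1.000000, y=-2.290000:
  k1 = f(1.000000, -2.290000) = -2.738800
  k2 = f(1.160000, -2.728208) = -3.077798
  y ← -2.290000 + (0.16/2)·(-2.738800 + (-3.077798)) = -2.755328
s=1.160000, y=-2.755328:
  k1 = f(1.160000, -2.755328) = -3.124444
  k2 = f(1.320000, -3.255239) = -3.508131
  y ← -2.755328 + (0.16/2)·(-3.124444 + (-3.508131)) = -3.285934
s=1.320000, y=-3.285934:
  k1 = f(1.320000, -3.285934) = -3.560926
  k2 = f(1.480000, -3.855682) = -4.003293
  y ← -3.285934 + (0.16/2)·(-3.560926 + (-4.003293)) = -3.891071
y(1.48) ≈ -3.8911

-3.8911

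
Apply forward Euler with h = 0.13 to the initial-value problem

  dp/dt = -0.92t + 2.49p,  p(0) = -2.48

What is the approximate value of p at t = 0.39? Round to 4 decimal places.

-5.8037

Euler: p_{n+1} = p_n + h·f(t_n, p_n).
t=0.000000, p=-2.480000: f=-6.175200 → p ← -2.480000 + 0.13·(-6.175200) = -3.282776
t=0.130000, p=-3.282776: f=-8.293712 → p ← -3.282776 + 0.13·(-8.293712) = -4.360959
t=0.260000, p=-4.360959: f=-11.097987 → p ← -4.360959 + 0.13·(-11.097987) = -5.803697
p(0.39) ≈ -5.8037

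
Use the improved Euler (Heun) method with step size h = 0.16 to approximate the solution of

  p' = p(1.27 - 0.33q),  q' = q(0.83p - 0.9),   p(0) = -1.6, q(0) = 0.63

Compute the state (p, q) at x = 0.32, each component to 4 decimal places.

Heun on (p,q): k1 = f(x_n, state_n); k2 = f(x_n + h, state_n + h·k1); state_{n+1} = state_n + (h/2)·(k1 + k2).
0.000000: (-1.600000, 0.630000)
  k1 = (-1.699360, -1.403640)
  predictor → (-1.871898, 0.405418)
  k2 = (-2.126873, -0.994763)
  → (-1.906099, 0.438128)
0.160000: (-1.906099, 0.438128)
  k1 = (-2.145157, -1.087460)
  predictor → (-2.249324, 0.264134)
  k2 = (-2.660581, -0.730843)
  → (-2.290558, 0.292664)
(p(0.32), q(0.32)) ≈ (-2.2906, 0.2927)

-2.2906, 0.2927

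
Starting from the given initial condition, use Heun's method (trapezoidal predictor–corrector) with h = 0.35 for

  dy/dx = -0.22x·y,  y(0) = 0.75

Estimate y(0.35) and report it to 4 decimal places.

0.7399

Heun: k1 = f(x_n, y_n); k2 = f(x_n + h, y_n + h·k1); y_{n+1} = y_n + (h/2)·(k1 + k2).
x=0.000000, y=0.750000:
  k1 = f(0.000000, 0.750000) = 0.000000
  k2 = f(0.350000, 0.750000) = -0.057750
  y ← 0.750000 + (0.35/2)·(0.000000 + (-0.057750)) = 0.739894
y(0.35) ≈ 0.7399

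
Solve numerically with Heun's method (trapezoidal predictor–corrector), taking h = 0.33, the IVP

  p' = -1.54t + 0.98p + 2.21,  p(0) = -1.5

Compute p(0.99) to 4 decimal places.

-1.3047

Heun: k1 = f(t_n, p_n); k2 = f(t_n + h, p_n + h·k1); p_{n+1} = p_n + (h/2)·(k1 + k2).
t=0.000000, p=-1.500000:
  k1 = f(0.000000, -1.500000) = 0.740000
  k2 = f(0.330000, -1.255800) = 0.471116
  p ← -1.500000 + (0.33/2)·(0.740000 + 0.471116) = -1.300166
t=0.330000, p=-1.300166:
  k1 = f(0.330000, -1.300166) = 0.427637
  k2 = f(0.660000, -1.159045) = 0.057735
  p ← -1.300166 + (0.33/2)·(0.427637 + 0.057735) = -1.220079
t=0.660000, p=-1.220079:
  k1 = f(0.660000, -1.220079) = -0.002078
  k2 = f(0.990000, -1.220765) = -0.510950
  p ← -1.220079 + (0.33/2)·(-0.002078 + (-0.510950)) = -1.304729
p(0.99) ≈ -1.3047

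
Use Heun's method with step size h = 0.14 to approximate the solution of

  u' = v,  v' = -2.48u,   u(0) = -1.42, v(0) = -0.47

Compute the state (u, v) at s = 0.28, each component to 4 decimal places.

-1.4112, 0.5375

Heun on (u,v): k1 = f(s_n, state_n); k2 = f(s_n + h, state_n + h·k1); state_{n+1} = state_n + (h/2)·(k1 + k2).
0.000000: (-1.420000, -0.470000)
  k1 = (-0.470000, 3.521600)
  predictor → (-1.485800, 0.023024)
  k2 = (0.023024, 3.684784)
  → (-1.451288, 0.034447)
0.140000: (-1.451288, 0.034447)
  k1 = (0.034447, 3.599195)
  predictor → (-1.446466, 0.538334)
  k2 = (0.538334, 3.587235)
  → (-1.411194, 0.537497)
(u(0.28), v(0.28)) ≈ (-1.4112, 0.5375)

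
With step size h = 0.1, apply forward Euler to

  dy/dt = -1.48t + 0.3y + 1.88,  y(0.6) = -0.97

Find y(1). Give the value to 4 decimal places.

-0.7673

Euler: y_{n+1} = y_n + h·f(t_n, y_n).
t=0.600000, y=-0.970000: f=0.701000 → y ← -0.970000 + 0.1·0.701000 = -0.899900
t=0.700000, y=-0.899900: f=0.574030 → y ← -0.899900 + 0.1·0.574030 = -0.842497
t=0.800000, y=-0.842497: f=0.443251 → y ← -0.842497 + 0.1·0.443251 = -0.798172
t=0.900000, y=-0.798172: f=0.308548 → y ← -0.798172 + 0.1·0.308548 = -0.767317
y(1) ≈ -0.7673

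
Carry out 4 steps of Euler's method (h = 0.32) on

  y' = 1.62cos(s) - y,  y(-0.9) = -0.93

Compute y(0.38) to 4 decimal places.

Euler: y_{n+1} = y_n + h·f(s_n, y_n).
s=-0.900000, y=-0.930000: f=1.937008 → y ← -0.930000 + 0.32·1.937008 = -0.310157
s=-0.580000, y=-0.310157: f=1.665227 → y ← -0.310157 + 0.32·1.665227 = 0.222715
s=-0.260000, y=0.222715: f=1.342837 → y ← 0.222715 + 0.32·1.342837 = 0.652423
s=0.060000, y=0.652423: f=0.964662 → y ← 0.652423 + 0.32·0.964662 = 0.961115
y(0.38) ≈ 0.9611

0.9611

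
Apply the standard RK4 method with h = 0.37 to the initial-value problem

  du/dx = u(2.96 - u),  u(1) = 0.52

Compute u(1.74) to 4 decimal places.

RK4: k1 = f(x_n, u_n); k2 = f(x_n + h/2, u_n + (h/2)·k1); k3 = f(x_n + h/2, u_n + (h/2)·k2); k4 = f(x_n + h, u_n + h·k3); u_{n+1} = u_n + (h/6)·(k1 + 2k2 + 2k3 + k4).
x=1.000000, u=0.520000:
  k1 = f(1.000000, 0.520000) = 1.268800
  k2 = f(1.185000, 0.754728) = 1.664381
  k3 = f(1.185000, 0.827910) = 1.765179
  k4 = f(1.370000, 1.173116) = 2.096222
  u ← 0.520000 + (0.37/6)·(k1 + 2k2 + 2k3 + k4) = 1.150489
x=1.370000, u=1.150489:
  k1 = f(1.370000, 1.150489) = 2.081822
  k2 = f(1.555000, 1.535626) = 2.187306
  k3 = f(1.555000, 1.555140) = 2.184754
  k4 = f(1.740000, 1.958848) = 1.961105
  u ← 1.150489 + (0.37/6)·(k1 + 2k2 + 2k3 + k4) = 1.939023
u(1.74) ≈ 1.9390

1.9390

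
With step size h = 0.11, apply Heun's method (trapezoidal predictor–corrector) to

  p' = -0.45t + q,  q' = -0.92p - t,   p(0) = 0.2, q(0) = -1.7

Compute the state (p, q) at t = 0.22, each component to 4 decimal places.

-0.1886, -1.7261

Heun on (p,q): k1 = f(t_n, state_n); k2 = f(t_n + h, state_n + h·k1); state_{n+1} = state_n + (h/2)·(k1 + k2).
0.000000: (0.200000, -1.700000)
  k1 = (-1.700000, -0.184000)
  predictor → (0.013000, -1.720240)
  k2 = (-1.769740, -0.121960)
  → (0.009164, -1.716828)
0.110000: (0.009164, -1.716828)
  k1 = (-1.766328, -0.118431)
  predictor → (-0.185132, -1.729855)
  k2 = (-1.828855, -0.049679)
  → (-0.188571, -1.726074)
(p(0.22), q(0.22)) ≈ (-0.1886, -1.7261)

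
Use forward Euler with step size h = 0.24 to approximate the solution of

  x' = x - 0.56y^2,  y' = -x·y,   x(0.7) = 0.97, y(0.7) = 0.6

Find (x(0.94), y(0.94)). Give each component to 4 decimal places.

1.1544, 0.4603

Euler on (x,y): x_{n+1} = x_n + h·x', y_{n+1} = y_n + h·y'.
0.700000: (0.970000, 0.600000); f=(0.768400, -0.582000) → (1.154416, 0.460320)
(x(0.94), y(0.94)) ≈ (1.1544, 0.4603)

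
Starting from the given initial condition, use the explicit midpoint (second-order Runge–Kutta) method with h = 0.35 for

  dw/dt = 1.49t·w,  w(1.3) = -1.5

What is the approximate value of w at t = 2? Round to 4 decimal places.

-7.1897

Midpoint: k1 = f(t_n, w_n); k2 = f(t_n + h/2, w_n + (h/2)·k1); w_{n+1} = w_n + h·k2.
t=1.300000, w=-1.500000:
  k1 = f(1.300000, -1.500000) = -2.905500
  k2 = f(1.475000, -2.008462) = -4.414098
  w ← -1.500000 + 0.35·(-4.414098) = -3.044934
t=1.650000, w=-3.044934:
  k1 = f(1.650000, -3.044934) = -7.485971
  k2 = f(1.825000, -4.354979) = -11.842278
  w ← -3.044934 + 0.35·(-11.842278) = -7.189732
w(2) ≈ -7.1897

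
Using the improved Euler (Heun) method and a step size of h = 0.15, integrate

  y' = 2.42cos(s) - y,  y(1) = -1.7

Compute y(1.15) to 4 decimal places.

Heun: k1 = f(s_n, y_n); k2 = f(s_n + h, y_n + h·k1); y_{n+1} = y_n + (h/2)·(k1 + k2).
s=1.000000, y=-1.700000:
  k1 = f(1.000000, -1.700000) = 3.007532
  k2 = f(1.150000, -1.248870) = 2.237410
  y ← -1.700000 + (0.15/2)·(3.007532 + 2.237410) = -1.306629
y(1.15) ≈ -1.3066

-1.3066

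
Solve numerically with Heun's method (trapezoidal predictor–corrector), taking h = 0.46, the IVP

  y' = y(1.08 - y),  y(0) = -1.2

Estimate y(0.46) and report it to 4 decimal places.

Heun: k1 = f(t_n, y_n); k2 = f(t_n + h, y_n + h·k1); y_{n+1} = y_n + (h/2)·(k1 + k2).
t=0.000000, y=-1.200000:
  k1 = f(0.000000, -1.200000) = -2.736000
  k2 = f(0.460000, -2.458560) = -8.699762
  y ← -1.200000 + (0.46/2)·(-2.736000 + (-8.699762)) = -3.830225
y(0.46) ≈ -3.8302

-3.8302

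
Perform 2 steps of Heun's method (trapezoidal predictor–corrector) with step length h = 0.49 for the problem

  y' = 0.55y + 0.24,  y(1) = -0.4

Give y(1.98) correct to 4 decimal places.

-0.3744

Heun: k1 = f(t_n, y_n); k2 = f(t_n + h, y_n + h·k1); y_{n+1} = y_n + (h/2)·(k1 + k2).
t=1.000000, y=-0.400000:
  k1 = f(1.000000, -0.400000) = 0.020000
  k2 = f(1.490000, -0.390200) = 0.025390
  y ← -0.400000 + (0.49/2)·(0.020000 + 0.025390) = -0.388879
t=1.490000, y=-0.388879:
  k1 = f(1.490000, -0.388879) = 0.026116
  k2 = f(1.980000, -0.376082) = 0.033155
  y ← -0.388879 + (0.49/2)·(0.026116 + 0.033155) = -0.374358
y(1.98) ≈ -0.3744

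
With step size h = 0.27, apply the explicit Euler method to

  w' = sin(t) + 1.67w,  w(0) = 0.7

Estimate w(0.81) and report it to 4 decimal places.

2.3813

Euler: w_{n+1} = w_n + h·f(t_n, w_n).
t=0.000000, w=0.700000: f=1.169000 → w ← 0.700000 + 0.27·1.169000 = 1.015630
t=0.270000, w=1.015630: f=1.962834 → w ← 1.015630 + 0.27·1.962834 = 1.545595
t=0.540000, w=1.545595: f=3.095280 → w ← 1.545595 + 0.27·3.095280 = 2.381321
w(0.81) ≈ 2.3813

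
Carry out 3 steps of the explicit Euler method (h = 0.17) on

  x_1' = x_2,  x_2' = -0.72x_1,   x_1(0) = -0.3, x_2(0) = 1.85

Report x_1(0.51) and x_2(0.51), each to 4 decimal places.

Euler on (x_1,x_2): x_1_{n+1} = x_1_n + h·x_1', x_2_{n+1} = x_2_n + h·x_2'.
0.000000: (-0.300000, 1.850000); f=(1.850000, 0.216000) → (0.014500, 1.886720)
0.170000: (0.014500, 1.886720); f=(1.886720, -0.010440) → (0.335242, 1.884945)
0.340000: (0.335242, 1.884945); f=(1.884945, -0.241375) → (0.655683, 1.843912)
(x_1(0.51), x_2(0.51)) ≈ (0.6557, 1.8439)

0.6557, 1.8439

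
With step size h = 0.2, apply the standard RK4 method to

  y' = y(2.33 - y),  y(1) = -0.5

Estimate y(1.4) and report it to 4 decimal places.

RK4: k1 = f(t_n, y_n); k2 = f(t_n + h/2, y_n + (h/2)·k1); k3 = f(t_n + h/2, y_n + (h/2)·k2); k4 = f(t_n + h, y_n + h·k3); y_{n+1} = y_n + (h/6)·(k1 + 2k2 + 2k3 + k4).
t=1.000000, y=-0.500000:
  k1 = f(1.000000, -0.500000) = -1.415000
  k2 = f(1.100000, -0.641500) = -1.906217
  k3 = f(1.100000, -0.690622) = -2.086107
  k4 = f(1.200000, -0.917221) = -2.978421
  y ← -0.500000 + (0.2/6)·(k1 + 2k2 + 2k3 + k4) = -0.912602
t=1.200000, y=-0.912602:
  k1 = f(1.200000, -0.912602) = -2.959206
  k2 = f(1.300000, -1.208523) = -4.276386
  k3 = f(1.300000, -1.340241) = -4.919007
  k4 = f(1.400000, -1.896404) = -8.014968
  y ← -0.912602 + (0.2/6)·(k1 + 2k2 + 2k3 + k4) = -1.891434
y(1.4) ≈ -1.8914

-1.8914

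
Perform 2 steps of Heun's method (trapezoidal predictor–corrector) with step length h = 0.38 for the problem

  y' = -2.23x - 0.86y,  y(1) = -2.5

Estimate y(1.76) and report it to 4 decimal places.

Heun: k1 = f(x_n, y_n); k2 = f(x_n + h, y_n + h·k1); y_{n+1} = y_n + (h/2)·(k1 + k2).
x=1.000000, y=-2.500000:
  k1 = f(1.000000, -2.500000) = -0.080000
  k2 = f(1.380000, -2.530400) = -0.901256
  y ← -2.500000 + (0.38/2)·(-0.080000 + (-0.901256)) = -2.686439
x=1.380000, y=-2.686439:
  k1 = f(1.380000, -2.686439) = -0.767063
  k2 = f(1.760000, -2.977922) = -1.363787
  y ← -2.686439 + (0.38/2)·(-0.767063 + (-1.363787)) = -3.091300
y(1.76) ≈ -3.0913

-3.0913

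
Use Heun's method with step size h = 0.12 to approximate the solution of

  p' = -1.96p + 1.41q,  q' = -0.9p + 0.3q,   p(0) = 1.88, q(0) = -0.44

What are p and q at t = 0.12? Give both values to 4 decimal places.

Heun on (p,q): k1 = f(t_n, state_n); k2 = f(t_n + h, state_n + h·k1); state_{n+1} = state_n + (h/2)·(k1 + k2).
0.000000: (1.880000, -0.440000)
  k1 = (-4.305200, -1.824000)
  predictor → (1.363376, -0.658880)
  k2 = (-3.601238, -1.424702)
  → (1.405614, -0.634922)
(p(0.12), q(0.12)) ≈ (1.4056, -0.6349)

1.4056, -0.6349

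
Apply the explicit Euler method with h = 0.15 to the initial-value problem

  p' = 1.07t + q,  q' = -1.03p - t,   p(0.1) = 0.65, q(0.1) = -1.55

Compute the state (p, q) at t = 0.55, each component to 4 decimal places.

Euler on (p,q): p_{n+1} = p_n + h·p', q_{n+1} = q_n + h·q'.
0.100000: (0.650000, -1.550000); f=(-1.443000, -0.769500) → (0.433550, -1.665425)
0.250000: (0.433550, -1.665425); f=(-1.397925, -0.696557) → (0.223861, -1.769908)
0.400000: (0.223861, -1.769908); f=(-1.341908, -0.630577) → (0.022575, -1.864495)
(p(0.55), q(0.55)) ≈ (0.0226, -1.8645)

0.0226, -1.8645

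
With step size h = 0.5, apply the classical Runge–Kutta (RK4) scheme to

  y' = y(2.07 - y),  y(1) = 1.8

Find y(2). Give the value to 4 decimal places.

2.0303

RK4: k1 = f(s_n, y_n); k2 = f(s_n + h/2, y_n + (h/2)·k1); k3 = f(s_n + h/2, y_n + (h/2)·k2); k4 = f(s_n + h, y_n + h·k3); y_{n+1} = y_n + (h/6)·(k1 + 2k2 + 2k3 + k4).
s=1.000000, y=1.800000:
  k1 = f(1.000000, 1.800000) = 0.486000
  k2 = f(1.250000, 1.921500) = 0.285343
  k3 = f(1.250000, 1.871336) = 0.371768
  k4 = f(1.500000, 1.985884) = 0.167045
  y ← 1.800000 + (0.5/6)·(k1 + 2k2 + 2k3 + k4) = 1.963939
s=1.500000, y=1.963939:
  k1 = f(1.500000, 1.963939) = 0.208298
  k2 = f(1.750000, 2.016013) = 0.108838
  k3 = f(1.750000, 1.991148) = 0.157005
  k4 = f(2.000000, 2.042442) = 0.056287
  y ← 1.963939 + (0.5/6)·(k1 + 2k2 + 2k3 + k4) = 2.030295
y(2) ≈ 2.0303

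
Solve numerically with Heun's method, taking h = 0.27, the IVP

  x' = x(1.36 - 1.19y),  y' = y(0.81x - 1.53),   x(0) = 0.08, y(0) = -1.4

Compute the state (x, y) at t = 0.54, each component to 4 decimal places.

Heun on (x,y): k1 = f(t_n, state_n); k2 = f(t_n + h, state_n + h·k1); state_{n+1} = state_n + (h/2)·(k1 + k2).
0.000000: (0.080000, -1.400000)
  k1 = (0.242080, 2.051280)
  predictor → (0.145362, -0.846154)
  k2 = (0.344060, 1.194988)
  → (0.159129, -0.961754)
0.270000: (0.159129, -0.961754)
  k1 = (0.398536, 1.347519)
  predictor → (0.266734, -0.597924)
  k2 = (0.552547, 0.785639)
  → (0.287525, -0.673778)
(x(0.54), y(0.54)) ≈ (0.2875, -0.6738)

0.2875, -0.6738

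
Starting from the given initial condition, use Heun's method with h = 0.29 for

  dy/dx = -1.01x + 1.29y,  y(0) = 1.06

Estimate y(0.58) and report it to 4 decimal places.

Heun: k1 = f(x_n, y_n); k2 = f(x_n + h, y_n + h·k1); y_{n+1} = y_n + (h/2)·(k1 + k2).
x=0.000000, y=1.060000:
  k1 = f(0.000000, 1.060000) = 1.367400
  k2 = f(0.290000, 1.456546) = 1.586044
  y ← 1.060000 + (0.29/2)·(1.367400 + 1.586044) = 1.488249
x=0.290000, y=1.488249:
  k1 = f(0.290000, 1.488249) = 1.626942
  k2 = f(0.580000, 1.960063) = 1.942681
  y ← 1.488249 + (0.29/2)·(1.626942 + 1.942681) = 2.005845
y(0.58) ≈ 2.0058

2.0058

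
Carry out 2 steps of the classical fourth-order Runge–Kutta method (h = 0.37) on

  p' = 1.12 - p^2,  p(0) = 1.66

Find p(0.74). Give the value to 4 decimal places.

RK4: k1 = f(x_n, p_n); k2 = f(x_n + h/2, p_n + (h/2)·k1); k3 = f(x_n + h/2, p_n + (h/2)·k2); k4 = f(x_n + h, p_n + h·k3); p_{n+1} = p_n + (h/6)·(k1 + 2k2 + 2k3 + k4).
x=0.000000, p=1.660000:
  k1 = f(0.000000, 1.660000) = -1.635600
  k2 = f(0.185000, 1.357414) = -0.722573
  k3 = f(0.185000, 1.526324) = -1.209665
  k4 = f(0.370000, 1.212424) = -0.349972
  p ← 1.660000 + (0.37/6)·(k1 + 2k2 + 2k3 + k4) = 1.299247
x=0.370000, p=1.299247:
  k1 = f(0.370000, 1.299247) = -0.568043
  k2 = f(0.555000, 1.194159) = -0.306016
  k3 = f(0.555000, 1.242634) = -0.424140
  k4 = f(0.740000, 1.142315) = -0.184885
  p ← 1.299247 + (0.37/6)·(k1 + 2k2 + 2k3 + k4) = 1.162764
p(0.74) ≈ 1.1628

1.1628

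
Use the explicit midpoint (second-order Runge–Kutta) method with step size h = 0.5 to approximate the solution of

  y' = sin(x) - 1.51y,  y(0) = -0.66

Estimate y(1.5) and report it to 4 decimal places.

0.3848

Midpoint: k1 = f(x_n, y_n); k2 = f(x_n + h/2, y_n + (h/2)·k1); y_{n+1} = y_n + h·k2.
x=0.000000, y=-0.660000:
  k1 = f(0.000000, -0.660000) = 0.996600
  k2 = f(0.250000, -0.410850) = 0.867787
  y ← -0.660000 + 0.5·0.867787 = -0.226106
x=0.500000, y=-0.226106:
  k1 = f(0.500000, -0.226106) = 0.820846
  k2 = f(0.750000, -0.020895) = 0.713190
  y ← -0.226106 + 0.5·0.713190 = 0.130489
x=1.000000, y=0.130489:
  k1 = f(1.000000, 0.130489) = 0.644433
  k2 = f(1.250000, 0.291597) = 0.508673
  y ← 0.130489 + 0.5·0.508673 = 0.384825
y(1.5) ≈ 0.3848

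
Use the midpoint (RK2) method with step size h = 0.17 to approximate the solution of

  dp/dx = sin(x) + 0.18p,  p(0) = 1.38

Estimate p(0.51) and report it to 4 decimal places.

Midpoint: k1 = f(x_n, p_n); k2 = f(x_n + h/2, p_n + (h/2)·k1); p_{n+1} = p_n + h·k2.
x=0.000000, p=1.380000:
  k1 = f(0.000000, 1.380000) = 0.248400
  k2 = f(0.085000, 1.401114) = 0.337098
  p ← 1.380000 + 0.17·0.337098 = 1.437307
x=0.170000, p=1.437307:
  k1 = f(0.170000, 1.437307) = 0.427898
  k2 = f(0.255000, 1.473678) = 0.517507
  p ← 1.437307 + 0.17·0.517507 = 1.525283
x=0.340000, p=1.525283:
  k1 = f(0.340000, 1.525283) = 0.608038
  k2 = f(0.425000, 1.576966) = 0.696175
  p ← 1.525283 + 0.17·0.696175 = 1.643633
p(0.51) ≈ 1.6436

1.6436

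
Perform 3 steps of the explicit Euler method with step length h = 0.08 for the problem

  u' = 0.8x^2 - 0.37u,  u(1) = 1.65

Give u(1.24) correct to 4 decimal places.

1.7266

Euler: u_{n+1} = u_n + h·f(x_n, u_n).
x=1.000000, u=1.650000: f=0.189500 → u ← 1.650000 + 0.08·0.189500 = 1.665160
x=1.080000, u=1.665160: f=0.317011 → u ← 1.665160 + 0.08·0.317011 = 1.690521
x=1.160000, u=1.690521: f=0.450987 → u ← 1.690521 + 0.08·0.450987 = 1.726600
u(1.24) ≈ 1.7266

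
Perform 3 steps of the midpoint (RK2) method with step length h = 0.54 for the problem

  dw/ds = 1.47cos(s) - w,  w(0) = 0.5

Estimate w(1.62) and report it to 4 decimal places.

Midpoint: k1 = f(s_n, w_n); k2 = f(s_n + h/2, w_n + (h/2)·k1); w_{n+1} = w_n + h·k2.
s=0.000000, w=0.500000:
  k1 = f(0.000000, 0.500000) = 0.970000
  k2 = f(0.270000, 0.761900) = 0.654843
  w ← 0.500000 + 0.54·0.654843 = 0.853615
s=0.540000, w=0.853615:
  k1 = f(0.540000, 0.853615) = 0.407216
  k2 = f(0.810000, 0.963564) = 0.049999
  w ← 0.853615 + 0.54·0.049999 = 0.880615
s=1.080000, w=0.880615:
  k1 = f(1.080000, 0.880615) = -0.187762
  k2 = f(1.350000, 0.829919) = -0.507979
  w ← 0.880615 + 0.54·(-0.507979) = 0.606306
w(1.62) ≈ 0.6063

0.6063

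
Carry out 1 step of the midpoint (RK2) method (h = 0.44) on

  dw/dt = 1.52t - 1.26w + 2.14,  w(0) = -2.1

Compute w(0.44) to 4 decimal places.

-0.4308

Midpoint: k1 = f(t_n, w_n); k2 = f(t_n + h/2, w_n + (h/2)·k1); w_{n+1} = w_n + h·k2.
t=0.000000, w=-2.100000:
  k1 = f(0.000000, -2.100000) = 4.786000
  k2 = f(0.220000, -1.047080) = 3.793721
  w ← -2.100000 + 0.44·3.793721 = -0.430763
w(0.44) ≈ -0.4308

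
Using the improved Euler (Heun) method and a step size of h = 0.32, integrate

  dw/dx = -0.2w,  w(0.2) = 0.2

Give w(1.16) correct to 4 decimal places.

0.1651

Heun: k1 = f(x_n, w_n); k2 = f(x_n + h, w_n + h·k1); w_{n+1} = w_n + (h/2)·(k1 + k2).
x=0.200000, w=0.200000:
  k1 = f(0.200000, 0.200000) = -0.040000
  k2 = f(0.520000, 0.187200) = -0.037440
  w ← 0.200000 + (0.32/2)·(-0.040000 + (-0.037440)) = 0.187610
x=0.520000, w=0.187610:
  k1 = f(0.520000, 0.187610) = -0.037522
  k2 = f(0.840000, 0.175603) = -0.035121
  w ← 0.187610 + (0.32/2)·(-0.037522 + (-0.035121)) = 0.175987
x=0.840000, w=0.175987:
  k1 = f(0.840000, 0.175987) = -0.035197
  k2 = f(1.160000, 0.164724) = -0.032945
  w ← 0.175987 + (0.32/2)·(-0.035197 + (-0.032945)) = 0.165084
w(1.16) ≈ 0.1651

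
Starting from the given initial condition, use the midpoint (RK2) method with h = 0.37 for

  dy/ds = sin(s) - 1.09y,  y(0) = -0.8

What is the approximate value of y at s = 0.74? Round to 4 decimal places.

Midpoint: k1 = f(s_n, y_n); k2 = f(s_n + h/2, y_n + (h/2)·k1); y_{n+1} = y_n + h·k2.
s=0.000000, y=-0.800000:
  k1 = f(0.000000, -0.800000) = 0.872000
  k2 = f(0.185000, -0.638680) = 0.880108
  y ← -0.800000 + 0.37·0.880108 = -0.474360
s=0.370000, y=-0.474360:
  k1 = f(0.370000, -0.474360) = 0.878668
  k2 = f(0.555000, -0.311807) = 0.866812
  y ← -0.474360 + 0.37·0.866812 = -0.153640
y(0.74) ≈ -0.1536

-0.1536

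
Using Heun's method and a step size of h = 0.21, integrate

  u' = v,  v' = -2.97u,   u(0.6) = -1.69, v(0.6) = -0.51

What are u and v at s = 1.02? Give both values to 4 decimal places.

Heun on (u,v): k1 = f(s_n, state_n); k2 = f(s_n + h, state_n + h·k1); state_{n+1} = state_n + (h/2)·(k1 + k2).
0.600000: (-1.690000, -0.510000)
  k1 = (-0.510000, 5.019300)
  predictor → (-1.797100, 0.544053)
  k2 = (0.544053, 5.337387)
  → (-1.686424, 0.577452)
0.810000: (-1.686424, 0.577452)
  k1 = (0.577452, 5.008681)
  predictor → (-1.565159, 1.629275)
  k2 = (1.629275, 4.648524)
  → (-1.454718, 1.591459)
(u(1.02), v(1.02)) ≈ (-1.4547, 1.5915)

-1.4547, 1.5915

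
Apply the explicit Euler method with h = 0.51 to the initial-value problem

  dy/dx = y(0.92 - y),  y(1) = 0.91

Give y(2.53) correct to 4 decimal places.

0.9185

Euler: y_{n+1} = y_n + h·f(x_n, y_n).
x=1.000000, y=0.910000: f=0.009100 → y ← 0.910000 + 0.51·0.009100 = 0.914641
x=1.510000, y=0.914641: f=0.004902 → y ← 0.914641 + 0.51·0.004902 = 0.917141
x=2.020000, y=0.917141: f=0.002622 → y ← 0.917141 + 0.51·0.002622 = 0.918478
y(2.53) ≈ 0.9185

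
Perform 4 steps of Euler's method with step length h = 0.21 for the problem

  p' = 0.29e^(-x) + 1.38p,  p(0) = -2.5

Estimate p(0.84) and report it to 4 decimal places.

Euler: p_{n+1} = p_n + h·f(x_n, p_n).
x=0.000000, p=-2.500000: f=-3.160000 → p ← -2.500000 + 0.21·(-3.160000) = -3.163600
x=0.210000, p=-3.163600: f=-4.130699 → p ← -3.163600 + 0.21·(-4.130699) = -4.031047
x=0.420000, p=-4.031047: f=-5.372301 → p ← -4.031047 + 0.21·(-5.372301) = -5.159230
x=0.630000, p=-5.159230: f=-6.965286 → p ← -5.159230 + 0.21·(-6.965286) = -6.621940
p(0.84) ≈ -6.6219

-6.6219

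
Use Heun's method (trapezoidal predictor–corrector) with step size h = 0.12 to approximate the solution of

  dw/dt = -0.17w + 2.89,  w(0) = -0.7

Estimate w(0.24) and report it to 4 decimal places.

Heun: k1 = f(t_n, w_n); k2 = f(t_n + h, w_n + h·k1); w_{n+1} = w_n + (h/2)·(k1 + k2).
t=0.000000, w=-0.700000:
  k1 = f(0.000000, -0.700000) = 3.009000
  k2 = f(0.120000, -0.338920) = 2.947616
  w ← -0.700000 + (0.12/2)·(3.009000 + 2.947616) = -0.342603
t=0.120000, w=-0.342603:
  k1 = f(0.120000, -0.342603) = 2.948243
  k2 = f(0.240000, 0.011186) = 2.888098
  w ← -0.342603 + (0.12/2)·(2.948243 + 2.888098) = 0.007577
w(0.24) ≈ 0.0076

0.0076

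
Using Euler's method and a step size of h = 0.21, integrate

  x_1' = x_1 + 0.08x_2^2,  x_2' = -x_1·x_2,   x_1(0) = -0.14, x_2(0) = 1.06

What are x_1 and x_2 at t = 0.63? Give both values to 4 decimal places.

Euler on (x_1,x_2): x_1_{n+1} = x_1_n + h·x_1', x_2_{n+1} = x_2_n + h·x_2'.
0.000000: (-0.140000, 1.060000); f=(-0.050112, 0.148400) → (-0.150524, 1.091164)
0.210000: (-0.150524, 1.091164); f=(-0.055272, 0.164246) → (-0.162131, 1.125656)
0.420000: (-0.162131, 1.125656); f=(-0.060763, 0.182503) → (-0.174891, 1.163981)
(x_1(0.63), x_2(0.63)) ≈ (-0.1749, 1.1640)

-0.1749, 1.1640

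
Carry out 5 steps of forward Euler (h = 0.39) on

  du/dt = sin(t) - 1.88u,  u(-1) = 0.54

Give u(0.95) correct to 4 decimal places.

Euler: u_{n+1} = u_n + h·f(t_n, u_n).
t=-1.000000, u=0.540000: f=-1.856671 → u ← 0.540000 + 0.39·(-1.856671) = -0.184102
t=-0.610000, u=-0.184102: f=-0.226756 → u ← -0.184102 + 0.39·(-0.226756) = -0.272537
t=-0.220000, u=-0.272537: f=0.294139 → u ← -0.272537 + 0.39·0.294139 = -0.157822
t=0.170000, u=-0.157822: f=0.465888 → u ← -0.157822 + 0.39·0.465888 = 0.023874
t=0.560000, u=0.023874: f=0.486303 → u ← 0.023874 + 0.39·0.486303 = 0.213532
u(0.95) ≈ 0.2135

0.2135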